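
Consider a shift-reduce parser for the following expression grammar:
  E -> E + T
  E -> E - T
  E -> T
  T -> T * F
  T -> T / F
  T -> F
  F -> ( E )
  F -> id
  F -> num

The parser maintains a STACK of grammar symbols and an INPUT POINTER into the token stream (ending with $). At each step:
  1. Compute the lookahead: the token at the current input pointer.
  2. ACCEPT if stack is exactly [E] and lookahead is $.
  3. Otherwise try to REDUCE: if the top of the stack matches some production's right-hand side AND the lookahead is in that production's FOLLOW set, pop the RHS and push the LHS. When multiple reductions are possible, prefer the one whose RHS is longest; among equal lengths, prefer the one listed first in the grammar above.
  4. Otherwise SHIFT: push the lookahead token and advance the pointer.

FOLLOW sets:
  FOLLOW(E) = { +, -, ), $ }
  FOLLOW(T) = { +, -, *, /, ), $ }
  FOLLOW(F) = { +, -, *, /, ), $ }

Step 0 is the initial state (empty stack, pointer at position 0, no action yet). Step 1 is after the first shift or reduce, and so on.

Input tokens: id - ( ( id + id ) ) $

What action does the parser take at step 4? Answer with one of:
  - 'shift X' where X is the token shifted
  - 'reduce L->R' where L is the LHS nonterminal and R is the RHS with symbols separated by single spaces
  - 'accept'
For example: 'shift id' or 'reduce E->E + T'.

Step 1: shift id. Stack=[id] ptr=1 lookahead=- remaining=[- ( ( id + id ) ) $]
Step 2: reduce F->id. Stack=[F] ptr=1 lookahead=- remaining=[- ( ( id + id ) ) $]
Step 3: reduce T->F. Stack=[T] ptr=1 lookahead=- remaining=[- ( ( id + id ) ) $]
Step 4: reduce E->T. Stack=[E] ptr=1 lookahead=- remaining=[- ( ( id + id ) ) $]

Answer: reduce E->T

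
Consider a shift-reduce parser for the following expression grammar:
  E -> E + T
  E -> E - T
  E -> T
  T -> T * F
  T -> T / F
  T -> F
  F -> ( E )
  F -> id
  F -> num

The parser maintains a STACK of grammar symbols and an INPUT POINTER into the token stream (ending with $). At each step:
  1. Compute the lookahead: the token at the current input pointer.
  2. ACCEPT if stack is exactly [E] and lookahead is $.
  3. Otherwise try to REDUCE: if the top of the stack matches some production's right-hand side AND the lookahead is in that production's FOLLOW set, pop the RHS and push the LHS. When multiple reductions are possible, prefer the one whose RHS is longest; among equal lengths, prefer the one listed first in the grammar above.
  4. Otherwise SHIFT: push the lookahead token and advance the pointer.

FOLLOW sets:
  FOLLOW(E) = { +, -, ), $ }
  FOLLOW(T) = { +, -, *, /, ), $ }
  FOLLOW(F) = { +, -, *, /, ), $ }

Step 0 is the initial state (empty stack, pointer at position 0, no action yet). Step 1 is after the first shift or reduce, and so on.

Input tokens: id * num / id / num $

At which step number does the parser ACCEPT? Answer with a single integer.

Answer: 17

Derivation:
Step 1: shift id. Stack=[id] ptr=1 lookahead=* remaining=[* num / id / num $]
Step 2: reduce F->id. Stack=[F] ptr=1 lookahead=* remaining=[* num / id / num $]
Step 3: reduce T->F. Stack=[T] ptr=1 lookahead=* remaining=[* num / id / num $]
Step 4: shift *. Stack=[T *] ptr=2 lookahead=num remaining=[num / id / num $]
Step 5: shift num. Stack=[T * num] ptr=3 lookahead=/ remaining=[/ id / num $]
Step 6: reduce F->num. Stack=[T * F] ptr=3 lookahead=/ remaining=[/ id / num $]
Step 7: reduce T->T * F. Stack=[T] ptr=3 lookahead=/ remaining=[/ id / num $]
Step 8: shift /. Stack=[T /] ptr=4 lookahead=id remaining=[id / num $]
Step 9: shift id. Stack=[T / id] ptr=5 lookahead=/ remaining=[/ num $]
Step 10: reduce F->id. Stack=[T / F] ptr=5 lookahead=/ remaining=[/ num $]
Step 11: reduce T->T / F. Stack=[T] ptr=5 lookahead=/ remaining=[/ num $]
Step 12: shift /. Stack=[T /] ptr=6 lookahead=num remaining=[num $]
Step 13: shift num. Stack=[T / num] ptr=7 lookahead=$ remaining=[$]
Step 14: reduce F->num. Stack=[T / F] ptr=7 lookahead=$ remaining=[$]
Step 15: reduce T->T / F. Stack=[T] ptr=7 lookahead=$ remaining=[$]
Step 16: reduce E->T. Stack=[E] ptr=7 lookahead=$ remaining=[$]
Step 17: accept. Stack=[E] ptr=7 lookahead=$ remaining=[$]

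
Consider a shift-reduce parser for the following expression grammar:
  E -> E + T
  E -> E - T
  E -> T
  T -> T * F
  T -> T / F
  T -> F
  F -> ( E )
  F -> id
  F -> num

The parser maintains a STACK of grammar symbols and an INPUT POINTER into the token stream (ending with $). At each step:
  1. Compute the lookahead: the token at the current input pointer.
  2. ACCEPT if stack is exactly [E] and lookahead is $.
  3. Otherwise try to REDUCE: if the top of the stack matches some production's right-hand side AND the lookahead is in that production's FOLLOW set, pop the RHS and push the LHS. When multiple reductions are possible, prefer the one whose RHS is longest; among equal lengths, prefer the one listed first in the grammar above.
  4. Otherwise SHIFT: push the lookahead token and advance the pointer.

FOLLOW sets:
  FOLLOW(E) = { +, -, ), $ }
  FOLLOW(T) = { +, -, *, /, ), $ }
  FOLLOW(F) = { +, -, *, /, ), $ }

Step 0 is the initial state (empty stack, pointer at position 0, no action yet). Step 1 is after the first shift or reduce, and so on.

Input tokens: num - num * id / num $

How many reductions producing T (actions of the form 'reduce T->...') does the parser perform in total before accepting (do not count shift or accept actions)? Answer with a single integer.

Answer: 4

Derivation:
Step 1: shift num. Stack=[num] ptr=1 lookahead=- remaining=[- num * id / num $]
Step 2: reduce F->num. Stack=[F] ptr=1 lookahead=- remaining=[- num * id / num $]
Step 3: reduce T->F. Stack=[T] ptr=1 lookahead=- remaining=[- num * id / num $]
Step 4: reduce E->T. Stack=[E] ptr=1 lookahead=- remaining=[- num * id / num $]
Step 5: shift -. Stack=[E -] ptr=2 lookahead=num remaining=[num * id / num $]
Step 6: shift num. Stack=[E - num] ptr=3 lookahead=* remaining=[* id / num $]
Step 7: reduce F->num. Stack=[E - F] ptr=3 lookahead=* remaining=[* id / num $]
Step 8: reduce T->F. Stack=[E - T] ptr=3 lookahead=* remaining=[* id / num $]
Step 9: shift *. Stack=[E - T *] ptr=4 lookahead=id remaining=[id / num $]
Step 10: shift id. Stack=[E - T * id] ptr=5 lookahead=/ remaining=[/ num $]
Step 11: reduce F->id. Stack=[E - T * F] ptr=5 lookahead=/ remaining=[/ num $]
Step 12: reduce T->T * F. Stack=[E - T] ptr=5 lookahead=/ remaining=[/ num $]
Step 13: shift /. Stack=[E - T /] ptr=6 lookahead=num remaining=[num $]
Step 14: shift num. Stack=[E - T / num] ptr=7 lookahead=$ remaining=[$]
Step 15: reduce F->num. Stack=[E - T / F] ptr=7 lookahead=$ remaining=[$]
Step 16: reduce T->T / F. Stack=[E - T] ptr=7 lookahead=$ remaining=[$]
Step 17: reduce E->E - T. Stack=[E] ptr=7 lookahead=$ remaining=[$]
Step 18: accept. Stack=[E] ptr=7 lookahead=$ remaining=[$]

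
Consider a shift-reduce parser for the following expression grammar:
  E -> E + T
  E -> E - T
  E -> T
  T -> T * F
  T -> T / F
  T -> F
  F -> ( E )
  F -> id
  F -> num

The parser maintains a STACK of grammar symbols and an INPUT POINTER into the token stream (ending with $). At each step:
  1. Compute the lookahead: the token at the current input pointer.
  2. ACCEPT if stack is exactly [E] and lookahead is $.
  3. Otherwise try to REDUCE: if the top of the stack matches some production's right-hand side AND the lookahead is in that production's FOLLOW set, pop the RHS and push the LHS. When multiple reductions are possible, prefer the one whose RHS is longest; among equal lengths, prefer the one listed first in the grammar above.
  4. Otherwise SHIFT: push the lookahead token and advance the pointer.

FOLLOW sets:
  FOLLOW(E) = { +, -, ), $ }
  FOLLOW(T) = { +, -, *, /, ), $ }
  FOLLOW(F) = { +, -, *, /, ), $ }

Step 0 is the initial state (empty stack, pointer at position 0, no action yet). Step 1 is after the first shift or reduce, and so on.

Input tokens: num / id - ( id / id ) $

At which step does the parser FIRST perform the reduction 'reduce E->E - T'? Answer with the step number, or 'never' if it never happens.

Step 1: shift num. Stack=[num] ptr=1 lookahead=/ remaining=[/ id - ( id / id ) $]
Step 2: reduce F->num. Stack=[F] ptr=1 lookahead=/ remaining=[/ id - ( id / id ) $]
Step 3: reduce T->F. Stack=[T] ptr=1 lookahead=/ remaining=[/ id - ( id / id ) $]
Step 4: shift /. Stack=[T /] ptr=2 lookahead=id remaining=[id - ( id / id ) $]
Step 5: shift id. Stack=[T / id] ptr=3 lookahead=- remaining=[- ( id / id ) $]
Step 6: reduce F->id. Stack=[T / F] ptr=3 lookahead=- remaining=[- ( id / id ) $]
Step 7: reduce T->T / F. Stack=[T] ptr=3 lookahead=- remaining=[- ( id / id ) $]
Step 8: reduce E->T. Stack=[E] ptr=3 lookahead=- remaining=[- ( id / id ) $]
Step 9: shift -. Stack=[E -] ptr=4 lookahead=( remaining=[( id / id ) $]
Step 10: shift (. Stack=[E - (] ptr=5 lookahead=id remaining=[id / id ) $]
Step 11: shift id. Stack=[E - ( id] ptr=6 lookahead=/ remaining=[/ id ) $]
Step 12: reduce F->id. Stack=[E - ( F] ptr=6 lookahead=/ remaining=[/ id ) $]
Step 13: reduce T->F. Stack=[E - ( T] ptr=6 lookahead=/ remaining=[/ id ) $]
Step 14: shift /. Stack=[E - ( T /] ptr=7 lookahead=id remaining=[id ) $]
Step 15: shift id. Stack=[E - ( T / id] ptr=8 lookahead=) remaining=[) $]
Step 16: reduce F->id. Stack=[E - ( T / F] ptr=8 lookahead=) remaining=[) $]
Step 17: reduce T->T / F. Stack=[E - ( T] ptr=8 lookahead=) remaining=[) $]
Step 18: reduce E->T. Stack=[E - ( E] ptr=8 lookahead=) remaining=[) $]
Step 19: shift ). Stack=[E - ( E )] ptr=9 lookahead=$ remaining=[$]
Step 20: reduce F->( E ). Stack=[E - F] ptr=9 lookahead=$ remaining=[$]
Step 21: reduce T->F. Stack=[E - T] ptr=9 lookahead=$ remaining=[$]
Step 22: reduce E->E - T. Stack=[E] ptr=9 lookahead=$ remaining=[$]

Answer: 22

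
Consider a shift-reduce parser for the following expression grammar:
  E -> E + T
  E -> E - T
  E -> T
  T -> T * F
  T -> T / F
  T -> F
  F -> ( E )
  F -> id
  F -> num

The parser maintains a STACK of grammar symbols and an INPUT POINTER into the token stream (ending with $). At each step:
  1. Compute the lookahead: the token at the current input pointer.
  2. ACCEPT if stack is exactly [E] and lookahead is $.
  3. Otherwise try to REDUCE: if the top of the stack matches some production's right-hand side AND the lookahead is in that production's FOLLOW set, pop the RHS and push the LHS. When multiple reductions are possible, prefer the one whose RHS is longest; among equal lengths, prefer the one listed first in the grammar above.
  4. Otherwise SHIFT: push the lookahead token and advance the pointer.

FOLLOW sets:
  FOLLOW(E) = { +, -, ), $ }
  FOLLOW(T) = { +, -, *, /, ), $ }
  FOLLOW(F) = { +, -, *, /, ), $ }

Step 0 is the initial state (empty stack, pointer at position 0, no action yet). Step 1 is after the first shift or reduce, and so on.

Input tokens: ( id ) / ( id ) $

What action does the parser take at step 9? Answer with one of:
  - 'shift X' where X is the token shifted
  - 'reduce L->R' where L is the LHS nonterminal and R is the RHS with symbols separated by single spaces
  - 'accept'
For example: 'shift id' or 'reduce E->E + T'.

Answer: shift /

Derivation:
Step 1: shift (. Stack=[(] ptr=1 lookahead=id remaining=[id ) / ( id ) $]
Step 2: shift id. Stack=[( id] ptr=2 lookahead=) remaining=[) / ( id ) $]
Step 3: reduce F->id. Stack=[( F] ptr=2 lookahead=) remaining=[) / ( id ) $]
Step 4: reduce T->F. Stack=[( T] ptr=2 lookahead=) remaining=[) / ( id ) $]
Step 5: reduce E->T. Stack=[( E] ptr=2 lookahead=) remaining=[) / ( id ) $]
Step 6: shift ). Stack=[( E )] ptr=3 lookahead=/ remaining=[/ ( id ) $]
Step 7: reduce F->( E ). Stack=[F] ptr=3 lookahead=/ remaining=[/ ( id ) $]
Step 8: reduce T->F. Stack=[T] ptr=3 lookahead=/ remaining=[/ ( id ) $]
Step 9: shift /. Stack=[T /] ptr=4 lookahead=( remaining=[( id ) $]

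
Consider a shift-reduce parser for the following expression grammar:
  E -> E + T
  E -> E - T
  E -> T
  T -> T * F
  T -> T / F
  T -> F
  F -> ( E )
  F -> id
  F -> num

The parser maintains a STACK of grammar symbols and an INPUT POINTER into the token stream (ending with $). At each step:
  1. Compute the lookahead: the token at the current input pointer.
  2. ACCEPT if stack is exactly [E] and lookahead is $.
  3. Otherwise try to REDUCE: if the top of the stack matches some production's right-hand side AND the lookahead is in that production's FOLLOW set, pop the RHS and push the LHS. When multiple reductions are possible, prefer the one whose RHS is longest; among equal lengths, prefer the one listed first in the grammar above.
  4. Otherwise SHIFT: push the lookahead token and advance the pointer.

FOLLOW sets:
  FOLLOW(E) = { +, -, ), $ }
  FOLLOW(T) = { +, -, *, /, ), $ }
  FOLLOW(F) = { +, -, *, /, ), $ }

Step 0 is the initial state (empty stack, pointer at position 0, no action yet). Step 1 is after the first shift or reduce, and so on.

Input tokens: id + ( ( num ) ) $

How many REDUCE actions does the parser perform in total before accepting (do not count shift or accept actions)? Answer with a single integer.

Answer: 12

Derivation:
Step 1: shift id. Stack=[id] ptr=1 lookahead=+ remaining=[+ ( ( num ) ) $]
Step 2: reduce F->id. Stack=[F] ptr=1 lookahead=+ remaining=[+ ( ( num ) ) $]
Step 3: reduce T->F. Stack=[T] ptr=1 lookahead=+ remaining=[+ ( ( num ) ) $]
Step 4: reduce E->T. Stack=[E] ptr=1 lookahead=+ remaining=[+ ( ( num ) ) $]
Step 5: shift +. Stack=[E +] ptr=2 lookahead=( remaining=[( ( num ) ) $]
Step 6: shift (. Stack=[E + (] ptr=3 lookahead=( remaining=[( num ) ) $]
Step 7: shift (. Stack=[E + ( (] ptr=4 lookahead=num remaining=[num ) ) $]
Step 8: shift num. Stack=[E + ( ( num] ptr=5 lookahead=) remaining=[) ) $]
Step 9: reduce F->num. Stack=[E + ( ( F] ptr=5 lookahead=) remaining=[) ) $]
Step 10: reduce T->F. Stack=[E + ( ( T] ptr=5 lookahead=) remaining=[) ) $]
Step 11: reduce E->T. Stack=[E + ( ( E] ptr=5 lookahead=) remaining=[) ) $]
Step 12: shift ). Stack=[E + ( ( E )] ptr=6 lookahead=) remaining=[) $]
Step 13: reduce F->( E ). Stack=[E + ( F] ptr=6 lookahead=) remaining=[) $]
Step 14: reduce T->F. Stack=[E + ( T] ptr=6 lookahead=) remaining=[) $]
Step 15: reduce E->T. Stack=[E + ( E] ptr=6 lookahead=) remaining=[) $]
Step 16: shift ). Stack=[E + ( E )] ptr=7 lookahead=$ remaining=[$]
Step 17: reduce F->( E ). Stack=[E + F] ptr=7 lookahead=$ remaining=[$]
Step 18: reduce T->F. Stack=[E + T] ptr=7 lookahead=$ remaining=[$]
Step 19: reduce E->E + T. Stack=[E] ptr=7 lookahead=$ remaining=[$]
Step 20: accept. Stack=[E] ptr=7 lookahead=$ remaining=[$]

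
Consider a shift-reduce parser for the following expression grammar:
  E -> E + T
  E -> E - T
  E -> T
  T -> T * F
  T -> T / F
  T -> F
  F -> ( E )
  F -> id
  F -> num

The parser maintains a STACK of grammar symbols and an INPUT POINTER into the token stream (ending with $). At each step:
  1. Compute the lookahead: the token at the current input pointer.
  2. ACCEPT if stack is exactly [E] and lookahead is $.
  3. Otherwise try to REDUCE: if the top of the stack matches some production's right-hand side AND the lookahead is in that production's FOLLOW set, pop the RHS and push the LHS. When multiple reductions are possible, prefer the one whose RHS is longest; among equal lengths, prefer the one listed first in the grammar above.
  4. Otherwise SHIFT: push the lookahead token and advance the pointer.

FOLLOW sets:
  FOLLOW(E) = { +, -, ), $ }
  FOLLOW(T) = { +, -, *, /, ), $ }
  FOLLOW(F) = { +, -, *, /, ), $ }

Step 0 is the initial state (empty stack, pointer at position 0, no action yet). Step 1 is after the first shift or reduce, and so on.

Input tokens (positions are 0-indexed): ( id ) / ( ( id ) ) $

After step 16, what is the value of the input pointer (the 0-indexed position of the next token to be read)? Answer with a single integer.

Step 1: shift (. Stack=[(] ptr=1 lookahead=id remaining=[id ) / ( ( id ) ) $]
Step 2: shift id. Stack=[( id] ptr=2 lookahead=) remaining=[) / ( ( id ) ) $]
Step 3: reduce F->id. Stack=[( F] ptr=2 lookahead=) remaining=[) / ( ( id ) ) $]
Step 4: reduce T->F. Stack=[( T] ptr=2 lookahead=) remaining=[) / ( ( id ) ) $]
Step 5: reduce E->T. Stack=[( E] ptr=2 lookahead=) remaining=[) / ( ( id ) ) $]
Step 6: shift ). Stack=[( E )] ptr=3 lookahead=/ remaining=[/ ( ( id ) ) $]
Step 7: reduce F->( E ). Stack=[F] ptr=3 lookahead=/ remaining=[/ ( ( id ) ) $]
Step 8: reduce T->F. Stack=[T] ptr=3 lookahead=/ remaining=[/ ( ( id ) ) $]
Step 9: shift /. Stack=[T /] ptr=4 lookahead=( remaining=[( ( id ) ) $]
Step 10: shift (. Stack=[T / (] ptr=5 lookahead=( remaining=[( id ) ) $]
Step 11: shift (. Stack=[T / ( (] ptr=6 lookahead=id remaining=[id ) ) $]
Step 12: shift id. Stack=[T / ( ( id] ptr=7 lookahead=) remaining=[) ) $]
Step 13: reduce F->id. Stack=[T / ( ( F] ptr=7 lookahead=) remaining=[) ) $]
Step 14: reduce T->F. Stack=[T / ( ( T] ptr=7 lookahead=) remaining=[) ) $]
Step 15: reduce E->T. Stack=[T / ( ( E] ptr=7 lookahead=) remaining=[) ) $]
Step 16: shift ). Stack=[T / ( ( E )] ptr=8 lookahead=) remaining=[) $]

Answer: 8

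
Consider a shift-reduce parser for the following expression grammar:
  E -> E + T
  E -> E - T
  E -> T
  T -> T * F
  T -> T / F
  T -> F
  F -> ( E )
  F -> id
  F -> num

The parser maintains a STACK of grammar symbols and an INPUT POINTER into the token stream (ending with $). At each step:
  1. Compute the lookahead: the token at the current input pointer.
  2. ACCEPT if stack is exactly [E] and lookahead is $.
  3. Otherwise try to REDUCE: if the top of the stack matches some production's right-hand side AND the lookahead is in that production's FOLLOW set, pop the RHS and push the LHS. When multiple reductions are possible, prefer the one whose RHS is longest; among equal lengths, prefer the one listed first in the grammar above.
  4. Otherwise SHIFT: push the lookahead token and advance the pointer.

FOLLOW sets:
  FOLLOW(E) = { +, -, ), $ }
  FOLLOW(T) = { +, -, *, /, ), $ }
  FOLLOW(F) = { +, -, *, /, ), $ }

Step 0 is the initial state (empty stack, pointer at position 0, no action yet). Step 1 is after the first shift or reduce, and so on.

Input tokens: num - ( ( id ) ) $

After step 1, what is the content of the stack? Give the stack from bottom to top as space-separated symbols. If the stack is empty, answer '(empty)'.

Step 1: shift num. Stack=[num] ptr=1 lookahead=- remaining=[- ( ( id ) ) $]

Answer: num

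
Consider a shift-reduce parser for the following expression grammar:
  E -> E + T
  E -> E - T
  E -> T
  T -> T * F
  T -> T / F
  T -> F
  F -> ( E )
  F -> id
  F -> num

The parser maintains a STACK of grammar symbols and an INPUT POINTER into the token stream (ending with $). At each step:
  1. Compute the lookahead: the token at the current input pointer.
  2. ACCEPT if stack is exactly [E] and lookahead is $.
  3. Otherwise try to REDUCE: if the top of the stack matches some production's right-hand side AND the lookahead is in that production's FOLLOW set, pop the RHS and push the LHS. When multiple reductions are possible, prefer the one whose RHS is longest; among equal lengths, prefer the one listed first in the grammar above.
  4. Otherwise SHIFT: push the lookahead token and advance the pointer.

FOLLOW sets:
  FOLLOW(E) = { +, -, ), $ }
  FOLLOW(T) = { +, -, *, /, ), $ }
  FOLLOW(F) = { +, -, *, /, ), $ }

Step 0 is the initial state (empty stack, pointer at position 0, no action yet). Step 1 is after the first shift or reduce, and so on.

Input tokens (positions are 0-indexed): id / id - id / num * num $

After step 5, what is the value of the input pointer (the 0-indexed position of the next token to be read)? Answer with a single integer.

Step 1: shift id. Stack=[id] ptr=1 lookahead=/ remaining=[/ id - id / num * num $]
Step 2: reduce F->id. Stack=[F] ptr=1 lookahead=/ remaining=[/ id - id / num * num $]
Step 3: reduce T->F. Stack=[T] ptr=1 lookahead=/ remaining=[/ id - id / num * num $]
Step 4: shift /. Stack=[T /] ptr=2 lookahead=id remaining=[id - id / num * num $]
Step 5: shift id. Stack=[T / id] ptr=3 lookahead=- remaining=[- id / num * num $]

Answer: 3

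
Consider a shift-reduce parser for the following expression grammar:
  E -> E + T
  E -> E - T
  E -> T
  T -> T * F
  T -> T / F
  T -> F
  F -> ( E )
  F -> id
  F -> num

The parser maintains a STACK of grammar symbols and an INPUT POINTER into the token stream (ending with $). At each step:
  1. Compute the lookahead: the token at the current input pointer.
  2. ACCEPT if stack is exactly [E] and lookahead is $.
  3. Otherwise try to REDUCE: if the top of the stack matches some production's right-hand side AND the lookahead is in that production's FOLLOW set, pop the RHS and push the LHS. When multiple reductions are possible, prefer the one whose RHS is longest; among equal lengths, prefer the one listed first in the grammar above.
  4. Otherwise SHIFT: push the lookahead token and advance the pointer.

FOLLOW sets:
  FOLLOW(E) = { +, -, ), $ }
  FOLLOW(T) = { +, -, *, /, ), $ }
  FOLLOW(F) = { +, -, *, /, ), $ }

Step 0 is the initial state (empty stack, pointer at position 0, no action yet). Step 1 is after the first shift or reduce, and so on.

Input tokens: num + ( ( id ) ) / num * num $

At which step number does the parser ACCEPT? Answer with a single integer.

Step 1: shift num. Stack=[num] ptr=1 lookahead=+ remaining=[+ ( ( id ) ) / num * num $]
Step 2: reduce F->num. Stack=[F] ptr=1 lookahead=+ remaining=[+ ( ( id ) ) / num * num $]
Step 3: reduce T->F. Stack=[T] ptr=1 lookahead=+ remaining=[+ ( ( id ) ) / num * num $]
Step 4: reduce E->T. Stack=[E] ptr=1 lookahead=+ remaining=[+ ( ( id ) ) / num * num $]
Step 5: shift +. Stack=[E +] ptr=2 lookahead=( remaining=[( ( id ) ) / num * num $]
Step 6: shift (. Stack=[E + (] ptr=3 lookahead=( remaining=[( id ) ) / num * num $]
Step 7: shift (. Stack=[E + ( (] ptr=4 lookahead=id remaining=[id ) ) / num * num $]
Step 8: shift id. Stack=[E + ( ( id] ptr=5 lookahead=) remaining=[) ) / num * num $]
Step 9: reduce F->id. Stack=[E + ( ( F] ptr=5 lookahead=) remaining=[) ) / num * num $]
Step 10: reduce T->F. Stack=[E + ( ( T] ptr=5 lookahead=) remaining=[) ) / num * num $]
Step 11: reduce E->T. Stack=[E + ( ( E] ptr=5 lookahead=) remaining=[) ) / num * num $]
Step 12: shift ). Stack=[E + ( ( E )] ptr=6 lookahead=) remaining=[) / num * num $]
Step 13: reduce F->( E ). Stack=[E + ( F] ptr=6 lookahead=) remaining=[) / num * num $]
Step 14: reduce T->F. Stack=[E + ( T] ptr=6 lookahead=) remaining=[) / num * num $]
Step 15: reduce E->T. Stack=[E + ( E] ptr=6 lookahead=) remaining=[) / num * num $]
Step 16: shift ). Stack=[E + ( E )] ptr=7 lookahead=/ remaining=[/ num * num $]
Step 17: reduce F->( E ). Stack=[E + F] ptr=7 lookahead=/ remaining=[/ num * num $]
Step 18: reduce T->F. Stack=[E + T] ptr=7 lookahead=/ remaining=[/ num * num $]
Step 19: shift /. Stack=[E + T /] ptr=8 lookahead=num remaining=[num * num $]
Step 20: shift num. Stack=[E + T / num] ptr=9 lookahead=* remaining=[* num $]
Step 21: reduce F->num. Stack=[E + T / F] ptr=9 lookahead=* remaining=[* num $]
Step 22: reduce T->T / F. Stack=[E + T] ptr=9 lookahead=* remaining=[* num $]
Step 23: shift *. Stack=[E + T *] ptr=10 lookahead=num remaining=[num $]
Step 24: shift num. Stack=[E + T * num] ptr=11 lookahead=$ remaining=[$]
Step 25: reduce F->num. Stack=[E + T * F] ptr=11 lookahead=$ remaining=[$]
Step 26: reduce T->T * F. Stack=[E + T] ptr=11 lookahead=$ remaining=[$]
Step 27: reduce E->E + T. Stack=[E] ptr=11 lookahead=$ remaining=[$]
Step 28: accept. Stack=[E] ptr=11 lookahead=$ remaining=[$]

Answer: 28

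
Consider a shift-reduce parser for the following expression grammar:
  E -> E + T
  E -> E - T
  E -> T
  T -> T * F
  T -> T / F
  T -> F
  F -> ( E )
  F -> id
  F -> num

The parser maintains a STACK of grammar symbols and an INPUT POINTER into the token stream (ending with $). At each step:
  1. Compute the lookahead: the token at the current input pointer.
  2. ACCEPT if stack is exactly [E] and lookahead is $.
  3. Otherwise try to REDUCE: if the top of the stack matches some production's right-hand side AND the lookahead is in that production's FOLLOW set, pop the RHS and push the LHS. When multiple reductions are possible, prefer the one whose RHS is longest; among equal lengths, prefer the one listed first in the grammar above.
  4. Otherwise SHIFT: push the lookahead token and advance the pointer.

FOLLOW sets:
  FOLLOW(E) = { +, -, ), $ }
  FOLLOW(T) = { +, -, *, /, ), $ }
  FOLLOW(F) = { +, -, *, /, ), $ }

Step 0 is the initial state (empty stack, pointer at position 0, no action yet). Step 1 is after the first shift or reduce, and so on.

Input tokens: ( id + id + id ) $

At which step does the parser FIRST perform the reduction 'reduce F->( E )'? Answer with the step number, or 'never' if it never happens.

Step 1: shift (. Stack=[(] ptr=1 lookahead=id remaining=[id + id + id ) $]
Step 2: shift id. Stack=[( id] ptr=2 lookahead=+ remaining=[+ id + id ) $]
Step 3: reduce F->id. Stack=[( F] ptr=2 lookahead=+ remaining=[+ id + id ) $]
Step 4: reduce T->F. Stack=[( T] ptr=2 lookahead=+ remaining=[+ id + id ) $]
Step 5: reduce E->T. Stack=[( E] ptr=2 lookahead=+ remaining=[+ id + id ) $]
Step 6: shift +. Stack=[( E +] ptr=3 lookahead=id remaining=[id + id ) $]
Step 7: shift id. Stack=[( E + id] ptr=4 lookahead=+ remaining=[+ id ) $]
Step 8: reduce F->id. Stack=[( E + F] ptr=4 lookahead=+ remaining=[+ id ) $]
Step 9: reduce T->F. Stack=[( E + T] ptr=4 lookahead=+ remaining=[+ id ) $]
Step 10: reduce E->E + T. Stack=[( E] ptr=4 lookahead=+ remaining=[+ id ) $]
Step 11: shift +. Stack=[( E +] ptr=5 lookahead=id remaining=[id ) $]
Step 12: shift id. Stack=[( E + id] ptr=6 lookahead=) remaining=[) $]
Step 13: reduce F->id. Stack=[( E + F] ptr=6 lookahead=) remaining=[) $]
Step 14: reduce T->F. Stack=[( E + T] ptr=6 lookahead=) remaining=[) $]
Step 15: reduce E->E + T. Stack=[( E] ptr=6 lookahead=) remaining=[) $]
Step 16: shift ). Stack=[( E )] ptr=7 lookahead=$ remaining=[$]
Step 17: reduce F->( E ). Stack=[F] ptr=7 lookahead=$ remaining=[$]

Answer: 17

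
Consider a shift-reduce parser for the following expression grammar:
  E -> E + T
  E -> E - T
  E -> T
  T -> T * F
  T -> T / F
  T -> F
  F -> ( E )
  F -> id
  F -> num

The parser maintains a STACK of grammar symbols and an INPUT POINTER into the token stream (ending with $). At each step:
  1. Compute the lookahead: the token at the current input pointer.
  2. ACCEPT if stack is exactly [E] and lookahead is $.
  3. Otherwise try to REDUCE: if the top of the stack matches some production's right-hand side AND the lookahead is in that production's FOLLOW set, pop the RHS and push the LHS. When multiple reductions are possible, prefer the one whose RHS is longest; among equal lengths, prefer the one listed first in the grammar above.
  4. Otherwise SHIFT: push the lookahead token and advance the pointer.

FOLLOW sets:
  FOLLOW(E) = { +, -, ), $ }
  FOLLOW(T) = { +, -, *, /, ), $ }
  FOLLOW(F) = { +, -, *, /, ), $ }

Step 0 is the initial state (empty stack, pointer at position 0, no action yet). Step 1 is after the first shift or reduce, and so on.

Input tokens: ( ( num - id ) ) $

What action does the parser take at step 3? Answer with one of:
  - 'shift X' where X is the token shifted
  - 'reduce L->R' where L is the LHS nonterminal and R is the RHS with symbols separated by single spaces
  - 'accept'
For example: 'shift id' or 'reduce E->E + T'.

Answer: shift num

Derivation:
Step 1: shift (. Stack=[(] ptr=1 lookahead=( remaining=[( num - id ) ) $]
Step 2: shift (. Stack=[( (] ptr=2 lookahead=num remaining=[num - id ) ) $]
Step 3: shift num. Stack=[( ( num] ptr=3 lookahead=- remaining=[- id ) ) $]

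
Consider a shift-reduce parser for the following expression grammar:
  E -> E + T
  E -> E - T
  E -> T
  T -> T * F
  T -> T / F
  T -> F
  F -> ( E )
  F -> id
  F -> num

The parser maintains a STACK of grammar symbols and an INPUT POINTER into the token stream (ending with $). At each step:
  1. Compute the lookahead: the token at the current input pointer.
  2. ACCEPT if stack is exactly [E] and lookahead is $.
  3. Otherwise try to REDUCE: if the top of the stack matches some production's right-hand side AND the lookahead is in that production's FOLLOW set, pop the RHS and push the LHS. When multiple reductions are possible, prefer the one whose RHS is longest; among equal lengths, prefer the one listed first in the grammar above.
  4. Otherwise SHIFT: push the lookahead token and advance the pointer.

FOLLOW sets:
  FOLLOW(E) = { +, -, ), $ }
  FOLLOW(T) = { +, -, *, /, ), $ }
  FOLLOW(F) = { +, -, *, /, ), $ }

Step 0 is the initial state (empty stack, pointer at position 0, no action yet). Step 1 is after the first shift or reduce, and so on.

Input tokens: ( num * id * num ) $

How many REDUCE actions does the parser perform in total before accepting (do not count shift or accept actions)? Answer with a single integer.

Answer: 10

Derivation:
Step 1: shift (. Stack=[(] ptr=1 lookahead=num remaining=[num * id * num ) $]
Step 2: shift num. Stack=[( num] ptr=2 lookahead=* remaining=[* id * num ) $]
Step 3: reduce F->num. Stack=[( F] ptr=2 lookahead=* remaining=[* id * num ) $]
Step 4: reduce T->F. Stack=[( T] ptr=2 lookahead=* remaining=[* id * num ) $]
Step 5: shift *. Stack=[( T *] ptr=3 lookahead=id remaining=[id * num ) $]
Step 6: shift id. Stack=[( T * id] ptr=4 lookahead=* remaining=[* num ) $]
Step 7: reduce F->id. Stack=[( T * F] ptr=4 lookahead=* remaining=[* num ) $]
Step 8: reduce T->T * F. Stack=[( T] ptr=4 lookahead=* remaining=[* num ) $]
Step 9: shift *. Stack=[( T *] ptr=5 lookahead=num remaining=[num ) $]
Step 10: shift num. Stack=[( T * num] ptr=6 lookahead=) remaining=[) $]
Step 11: reduce F->num. Stack=[( T * F] ptr=6 lookahead=) remaining=[) $]
Step 12: reduce T->T * F. Stack=[( T] ptr=6 lookahead=) remaining=[) $]
Step 13: reduce E->T. Stack=[( E] ptr=6 lookahead=) remaining=[) $]
Step 14: shift ). Stack=[( E )] ptr=7 lookahead=$ remaining=[$]
Step 15: reduce F->( E ). Stack=[F] ptr=7 lookahead=$ remaining=[$]
Step 16: reduce T->F. Stack=[T] ptr=7 lookahead=$ remaining=[$]
Step 17: reduce E->T. Stack=[E] ptr=7 lookahead=$ remaining=[$]
Step 18: accept. Stack=[E] ptr=7 lookahead=$ remaining=[$]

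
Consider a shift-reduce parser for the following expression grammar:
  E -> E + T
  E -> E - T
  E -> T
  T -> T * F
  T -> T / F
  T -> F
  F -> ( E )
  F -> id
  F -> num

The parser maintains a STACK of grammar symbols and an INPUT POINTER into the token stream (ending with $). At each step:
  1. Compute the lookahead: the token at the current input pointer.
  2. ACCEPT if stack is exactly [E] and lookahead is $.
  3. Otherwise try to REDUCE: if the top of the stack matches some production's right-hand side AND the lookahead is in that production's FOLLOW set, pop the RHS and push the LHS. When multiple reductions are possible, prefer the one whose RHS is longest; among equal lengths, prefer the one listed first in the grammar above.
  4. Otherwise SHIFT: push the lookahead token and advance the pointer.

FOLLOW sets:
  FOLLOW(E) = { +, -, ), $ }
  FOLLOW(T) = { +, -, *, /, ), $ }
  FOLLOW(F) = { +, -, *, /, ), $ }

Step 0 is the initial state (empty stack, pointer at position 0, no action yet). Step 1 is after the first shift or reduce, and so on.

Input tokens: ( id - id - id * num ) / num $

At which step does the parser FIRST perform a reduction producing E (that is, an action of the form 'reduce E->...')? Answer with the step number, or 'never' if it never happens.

Answer: 5

Derivation:
Step 1: shift (. Stack=[(] ptr=1 lookahead=id remaining=[id - id - id * num ) / num $]
Step 2: shift id. Stack=[( id] ptr=2 lookahead=- remaining=[- id - id * num ) / num $]
Step 3: reduce F->id. Stack=[( F] ptr=2 lookahead=- remaining=[- id - id * num ) / num $]
Step 4: reduce T->F. Stack=[( T] ptr=2 lookahead=- remaining=[- id - id * num ) / num $]
Step 5: reduce E->T. Stack=[( E] ptr=2 lookahead=- remaining=[- id - id * num ) / num $]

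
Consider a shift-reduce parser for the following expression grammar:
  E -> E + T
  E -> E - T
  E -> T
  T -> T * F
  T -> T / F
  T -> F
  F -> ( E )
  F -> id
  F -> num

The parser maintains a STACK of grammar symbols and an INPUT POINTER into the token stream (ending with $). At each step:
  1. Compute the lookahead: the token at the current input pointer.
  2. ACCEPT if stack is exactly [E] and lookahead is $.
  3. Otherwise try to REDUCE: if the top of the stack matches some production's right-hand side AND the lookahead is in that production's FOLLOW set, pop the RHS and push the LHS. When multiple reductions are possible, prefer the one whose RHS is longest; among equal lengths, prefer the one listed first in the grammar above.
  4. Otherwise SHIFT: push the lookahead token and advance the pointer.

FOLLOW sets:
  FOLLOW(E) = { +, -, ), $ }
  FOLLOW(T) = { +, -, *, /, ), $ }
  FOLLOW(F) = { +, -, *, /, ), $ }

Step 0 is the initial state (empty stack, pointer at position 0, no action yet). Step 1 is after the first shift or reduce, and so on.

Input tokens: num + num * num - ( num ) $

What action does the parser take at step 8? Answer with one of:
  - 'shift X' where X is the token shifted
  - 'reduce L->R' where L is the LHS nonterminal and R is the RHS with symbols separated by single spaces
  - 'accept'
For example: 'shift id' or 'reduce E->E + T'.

Step 1: shift num. Stack=[num] ptr=1 lookahead=+ remaining=[+ num * num - ( num ) $]
Step 2: reduce F->num. Stack=[F] ptr=1 lookahead=+ remaining=[+ num * num - ( num ) $]
Step 3: reduce T->F. Stack=[T] ptr=1 lookahead=+ remaining=[+ num * num - ( num ) $]
Step 4: reduce E->T. Stack=[E] ptr=1 lookahead=+ remaining=[+ num * num - ( num ) $]
Step 5: shift +. Stack=[E +] ptr=2 lookahead=num remaining=[num * num - ( num ) $]
Step 6: shift num. Stack=[E + num] ptr=3 lookahead=* remaining=[* num - ( num ) $]
Step 7: reduce F->num. Stack=[E + F] ptr=3 lookahead=* remaining=[* num - ( num ) $]
Step 8: reduce T->F. Stack=[E + T] ptr=3 lookahead=* remaining=[* num - ( num ) $]

Answer: reduce T->F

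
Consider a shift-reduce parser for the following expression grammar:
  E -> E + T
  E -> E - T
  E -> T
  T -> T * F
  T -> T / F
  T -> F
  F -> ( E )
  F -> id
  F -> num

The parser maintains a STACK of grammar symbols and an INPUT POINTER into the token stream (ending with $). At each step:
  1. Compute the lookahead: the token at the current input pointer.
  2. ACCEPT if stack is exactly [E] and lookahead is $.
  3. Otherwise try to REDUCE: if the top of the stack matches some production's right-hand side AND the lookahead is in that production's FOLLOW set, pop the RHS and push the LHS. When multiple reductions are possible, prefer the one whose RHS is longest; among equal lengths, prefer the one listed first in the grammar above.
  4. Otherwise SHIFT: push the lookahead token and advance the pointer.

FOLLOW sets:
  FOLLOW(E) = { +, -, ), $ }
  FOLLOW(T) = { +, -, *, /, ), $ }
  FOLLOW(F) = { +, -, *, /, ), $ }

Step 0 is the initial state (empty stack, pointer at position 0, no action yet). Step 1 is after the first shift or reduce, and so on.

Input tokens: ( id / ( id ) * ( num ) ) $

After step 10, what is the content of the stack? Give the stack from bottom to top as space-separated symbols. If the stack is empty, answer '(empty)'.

Step 1: shift (. Stack=[(] ptr=1 lookahead=id remaining=[id / ( id ) * ( num ) ) $]
Step 2: shift id. Stack=[( id] ptr=2 lookahead=/ remaining=[/ ( id ) * ( num ) ) $]
Step 3: reduce F->id. Stack=[( F] ptr=2 lookahead=/ remaining=[/ ( id ) * ( num ) ) $]
Step 4: reduce T->F. Stack=[( T] ptr=2 lookahead=/ remaining=[/ ( id ) * ( num ) ) $]
Step 5: shift /. Stack=[( T /] ptr=3 lookahead=( remaining=[( id ) * ( num ) ) $]
Step 6: shift (. Stack=[( T / (] ptr=4 lookahead=id remaining=[id ) * ( num ) ) $]
Step 7: shift id. Stack=[( T / ( id] ptr=5 lookahead=) remaining=[) * ( num ) ) $]
Step 8: reduce F->id. Stack=[( T / ( F] ptr=5 lookahead=) remaining=[) * ( num ) ) $]
Step 9: reduce T->F. Stack=[( T / ( T] ptr=5 lookahead=) remaining=[) * ( num ) ) $]
Step 10: reduce E->T. Stack=[( T / ( E] ptr=5 lookahead=) remaining=[) * ( num ) ) $]

Answer: ( T / ( E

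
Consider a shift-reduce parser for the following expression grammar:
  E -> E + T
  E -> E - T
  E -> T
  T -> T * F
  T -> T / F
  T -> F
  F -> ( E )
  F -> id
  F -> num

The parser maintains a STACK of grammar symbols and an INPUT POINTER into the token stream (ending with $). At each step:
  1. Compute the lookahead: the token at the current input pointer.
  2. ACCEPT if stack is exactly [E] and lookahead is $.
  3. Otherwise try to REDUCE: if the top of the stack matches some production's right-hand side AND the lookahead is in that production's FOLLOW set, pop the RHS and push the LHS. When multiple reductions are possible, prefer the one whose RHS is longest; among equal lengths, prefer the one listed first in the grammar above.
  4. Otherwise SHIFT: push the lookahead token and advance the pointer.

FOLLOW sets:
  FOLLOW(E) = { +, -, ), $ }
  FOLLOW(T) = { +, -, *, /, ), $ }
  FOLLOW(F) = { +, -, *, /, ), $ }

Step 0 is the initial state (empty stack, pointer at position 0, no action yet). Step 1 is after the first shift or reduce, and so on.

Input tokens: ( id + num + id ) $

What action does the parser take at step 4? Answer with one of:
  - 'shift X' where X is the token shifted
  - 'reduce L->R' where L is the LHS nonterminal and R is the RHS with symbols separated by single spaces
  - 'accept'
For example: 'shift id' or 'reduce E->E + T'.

Answer: reduce T->F

Derivation:
Step 1: shift (. Stack=[(] ptr=1 lookahead=id remaining=[id + num + id ) $]
Step 2: shift id. Stack=[( id] ptr=2 lookahead=+ remaining=[+ num + id ) $]
Step 3: reduce F->id. Stack=[( F] ptr=2 lookahead=+ remaining=[+ num + id ) $]
Step 4: reduce T->F. Stack=[( T] ptr=2 lookahead=+ remaining=[+ num + id ) $]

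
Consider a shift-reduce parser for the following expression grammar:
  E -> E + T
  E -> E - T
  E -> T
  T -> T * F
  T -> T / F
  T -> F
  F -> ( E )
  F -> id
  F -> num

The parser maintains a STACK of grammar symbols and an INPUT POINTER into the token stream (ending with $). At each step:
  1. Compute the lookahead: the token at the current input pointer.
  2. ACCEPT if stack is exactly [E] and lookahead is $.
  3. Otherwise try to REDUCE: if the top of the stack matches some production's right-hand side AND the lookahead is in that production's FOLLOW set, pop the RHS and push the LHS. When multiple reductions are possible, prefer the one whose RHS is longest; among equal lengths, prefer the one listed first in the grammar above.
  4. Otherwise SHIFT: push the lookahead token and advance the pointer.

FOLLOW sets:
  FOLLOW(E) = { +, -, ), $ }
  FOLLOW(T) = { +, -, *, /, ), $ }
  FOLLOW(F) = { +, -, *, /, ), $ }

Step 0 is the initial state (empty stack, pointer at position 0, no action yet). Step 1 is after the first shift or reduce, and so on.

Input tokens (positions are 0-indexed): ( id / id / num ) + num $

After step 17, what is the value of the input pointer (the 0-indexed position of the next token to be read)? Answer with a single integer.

Answer: 7

Derivation:
Step 1: shift (. Stack=[(] ptr=1 lookahead=id remaining=[id / id / num ) + num $]
Step 2: shift id. Stack=[( id] ptr=2 lookahead=/ remaining=[/ id / num ) + num $]
Step 3: reduce F->id. Stack=[( F] ptr=2 lookahead=/ remaining=[/ id / num ) + num $]
Step 4: reduce T->F. Stack=[( T] ptr=2 lookahead=/ remaining=[/ id / num ) + num $]
Step 5: shift /. Stack=[( T /] ptr=3 lookahead=id remaining=[id / num ) + num $]
Step 6: shift id. Stack=[( T / id] ptr=4 lookahead=/ remaining=[/ num ) + num $]
Step 7: reduce F->id. Stack=[( T / F] ptr=4 lookahead=/ remaining=[/ num ) + num $]
Step 8: reduce T->T / F. Stack=[( T] ptr=4 lookahead=/ remaining=[/ num ) + num $]
Step 9: shift /. Stack=[( T /] ptr=5 lookahead=num remaining=[num ) + num $]
Step 10: shift num. Stack=[( T / num] ptr=6 lookahead=) remaining=[) + num $]
Step 11: reduce F->num. Stack=[( T / F] ptr=6 lookahead=) remaining=[) + num $]
Step 12: reduce T->T / F. Stack=[( T] ptr=6 lookahead=) remaining=[) + num $]
Step 13: reduce E->T. Stack=[( E] ptr=6 lookahead=) remaining=[) + num $]
Step 14: shift ). Stack=[( E )] ptr=7 lookahead=+ remaining=[+ num $]
Step 15: reduce F->( E ). Stack=[F] ptr=7 lookahead=+ remaining=[+ num $]
Step 16: reduce T->F. Stack=[T] ptr=7 lookahead=+ remaining=[+ num $]
Step 17: reduce E->T. Stack=[E] ptr=7 lookahead=+ remaining=[+ num $]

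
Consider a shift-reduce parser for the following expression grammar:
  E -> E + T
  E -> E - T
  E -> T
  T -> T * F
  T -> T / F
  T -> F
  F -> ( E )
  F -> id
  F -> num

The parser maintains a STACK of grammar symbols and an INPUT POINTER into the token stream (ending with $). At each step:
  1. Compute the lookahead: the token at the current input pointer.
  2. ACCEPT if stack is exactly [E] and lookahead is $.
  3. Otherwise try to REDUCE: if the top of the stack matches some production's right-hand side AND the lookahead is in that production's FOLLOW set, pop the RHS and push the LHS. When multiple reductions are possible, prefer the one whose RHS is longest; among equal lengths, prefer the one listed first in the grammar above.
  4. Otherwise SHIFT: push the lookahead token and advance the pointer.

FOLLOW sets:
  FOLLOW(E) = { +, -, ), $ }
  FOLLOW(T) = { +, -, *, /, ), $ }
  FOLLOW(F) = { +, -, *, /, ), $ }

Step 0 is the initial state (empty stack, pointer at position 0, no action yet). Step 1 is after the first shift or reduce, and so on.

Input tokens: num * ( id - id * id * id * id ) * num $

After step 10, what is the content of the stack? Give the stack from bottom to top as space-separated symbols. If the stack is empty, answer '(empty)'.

Answer: T * ( E -

Derivation:
Step 1: shift num. Stack=[num] ptr=1 lookahead=* remaining=[* ( id - id * id * id * id ) * num $]
Step 2: reduce F->num. Stack=[F] ptr=1 lookahead=* remaining=[* ( id - id * id * id * id ) * num $]
Step 3: reduce T->F. Stack=[T] ptr=1 lookahead=* remaining=[* ( id - id * id * id * id ) * num $]
Step 4: shift *. Stack=[T *] ptr=2 lookahead=( remaining=[( id - id * id * id * id ) * num $]
Step 5: shift (. Stack=[T * (] ptr=3 lookahead=id remaining=[id - id * id * id * id ) * num $]
Step 6: shift id. Stack=[T * ( id] ptr=4 lookahead=- remaining=[- id * id * id * id ) * num $]
Step 7: reduce F->id. Stack=[T * ( F] ptr=4 lookahead=- remaining=[- id * id * id * id ) * num $]
Step 8: reduce T->F. Stack=[T * ( T] ptr=4 lookahead=- remaining=[- id * id * id * id ) * num $]
Step 9: reduce E->T. Stack=[T * ( E] ptr=4 lookahead=- remaining=[- id * id * id * id ) * num $]
Step 10: shift -. Stack=[T * ( E -] ptr=5 lookahead=id remaining=[id * id * id * id ) * num $]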